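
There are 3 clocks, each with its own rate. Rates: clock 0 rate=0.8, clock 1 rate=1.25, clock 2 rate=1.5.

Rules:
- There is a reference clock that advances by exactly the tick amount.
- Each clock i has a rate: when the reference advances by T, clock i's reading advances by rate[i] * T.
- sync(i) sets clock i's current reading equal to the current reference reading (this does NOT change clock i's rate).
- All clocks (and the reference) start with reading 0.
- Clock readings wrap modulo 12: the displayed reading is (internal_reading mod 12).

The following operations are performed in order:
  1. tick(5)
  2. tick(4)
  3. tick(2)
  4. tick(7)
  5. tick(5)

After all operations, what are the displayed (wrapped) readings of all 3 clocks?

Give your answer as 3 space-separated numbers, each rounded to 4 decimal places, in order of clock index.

Answer: 6.4000 4.7500 10.5000

Derivation:
After op 1 tick(5): ref=5.0000 raw=[4.0000 6.2500 7.5000]
After op 2 tick(4): ref=9.0000 raw=[7.2000 11.2500 13.5000]
After op 3 tick(2): ref=11.0000 raw=[8.8000 13.7500 16.5000]
After op 4 tick(7): ref=18.0000 raw=[14.4000 22.5000 27.0000]
After op 5 tick(5): ref=23.0000 raw=[18.4000 28.7500 34.5000]
Wrap final raw readings (mod 12): 18.4000 mod 12 = 6.4000; 28.7500 mod 12 = 4.7500; 34.5000 mod 12 = 10.5000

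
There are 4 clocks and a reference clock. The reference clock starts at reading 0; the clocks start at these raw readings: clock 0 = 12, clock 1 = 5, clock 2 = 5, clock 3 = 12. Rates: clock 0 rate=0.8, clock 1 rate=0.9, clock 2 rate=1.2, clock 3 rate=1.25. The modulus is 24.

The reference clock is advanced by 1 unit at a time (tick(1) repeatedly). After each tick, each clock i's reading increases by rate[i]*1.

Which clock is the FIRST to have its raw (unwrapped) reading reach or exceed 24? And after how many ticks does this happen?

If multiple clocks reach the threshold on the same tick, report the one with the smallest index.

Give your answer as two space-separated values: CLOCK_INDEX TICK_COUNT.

clock 0: start=12, rate=0.8, needs 24-12 = 12; ticks = ceil(12/0.8) = ceil(15.0000) = 15; reading at tick 15 = 12 + 0.8*15 = 24.0000
clock 1: start=5, rate=0.9, needs 24-5 = 19; ticks = ceil(19/0.9) = ceil(21.1111) = 22; reading at tick 22 = 5 + 0.9*22 = 24.8000
clock 2: start=5, rate=1.2, needs 24-5 = 19; ticks = ceil(19/1.2) = ceil(15.8333) = 16; reading at tick 16 = 5 + 1.2*16 = 24.2000
clock 3: start=12, rate=1.25, needs 24-12 = 12; ticks = ceil(12/1.25) = ceil(9.6000) = 10; reading at tick 10 = 12 + 1.25*10 = 24.5000
Minimum tick count = 10; winners = [3]; smallest index = 3

Answer: 3 10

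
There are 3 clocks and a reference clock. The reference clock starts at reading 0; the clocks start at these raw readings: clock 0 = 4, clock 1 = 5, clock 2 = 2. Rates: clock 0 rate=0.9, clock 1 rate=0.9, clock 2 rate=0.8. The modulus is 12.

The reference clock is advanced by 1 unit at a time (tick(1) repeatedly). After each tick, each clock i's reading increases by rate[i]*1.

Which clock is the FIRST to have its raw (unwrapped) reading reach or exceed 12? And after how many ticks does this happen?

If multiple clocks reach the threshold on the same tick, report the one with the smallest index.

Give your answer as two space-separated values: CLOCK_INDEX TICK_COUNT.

clock 0: start=4, rate=0.9, needs 12-4 = 8; ticks = ceil(8/0.9) = ceil(8.8889) = 9; reading at tick 9 = 4 + 0.9*9 = 12.1000
clock 1: start=5, rate=0.9, needs 12-5 = 7; ticks = ceil(7/0.9) = ceil(7.7778) = 8; reading at tick 8 = 5 + 0.9*8 = 12.2000
clock 2: start=2, rate=0.8, needs 12-2 = 10; ticks = ceil(10/0.8) = ceil(12.5000) = 13; reading at tick 13 = 2 + 0.8*13 = 12.4000
Minimum tick count = 8; winners = [1]; smallest index = 1

Answer: 1 8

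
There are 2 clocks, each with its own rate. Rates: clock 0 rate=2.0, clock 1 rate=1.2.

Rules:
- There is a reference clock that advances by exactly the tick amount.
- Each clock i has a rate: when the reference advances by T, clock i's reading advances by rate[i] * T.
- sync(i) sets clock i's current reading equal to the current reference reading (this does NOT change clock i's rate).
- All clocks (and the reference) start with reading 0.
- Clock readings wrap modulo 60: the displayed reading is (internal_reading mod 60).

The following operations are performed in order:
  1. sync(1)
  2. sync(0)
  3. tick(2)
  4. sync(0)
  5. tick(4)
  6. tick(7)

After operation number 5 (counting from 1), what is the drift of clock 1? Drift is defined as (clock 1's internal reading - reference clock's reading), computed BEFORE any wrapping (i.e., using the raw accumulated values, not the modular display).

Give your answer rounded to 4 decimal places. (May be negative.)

Answer: 1.2000

Derivation:
After op 1 sync(1): ref=0.0000 raw=[0.0000 0.0000]
After op 2 sync(0): ref=0.0000 raw=[0.0000 0.0000]
After op 3 tick(2): ref=2.0000 raw=[4.0000 2.4000]
After op 4 sync(0): ref=2.0000 raw=[2.0000 2.4000]
After op 5 tick(4): ref=6.0000 raw=[10.0000 7.2000]
Drift of clock 1 after op 5: 7.2000 - 6.0000 = 1.2000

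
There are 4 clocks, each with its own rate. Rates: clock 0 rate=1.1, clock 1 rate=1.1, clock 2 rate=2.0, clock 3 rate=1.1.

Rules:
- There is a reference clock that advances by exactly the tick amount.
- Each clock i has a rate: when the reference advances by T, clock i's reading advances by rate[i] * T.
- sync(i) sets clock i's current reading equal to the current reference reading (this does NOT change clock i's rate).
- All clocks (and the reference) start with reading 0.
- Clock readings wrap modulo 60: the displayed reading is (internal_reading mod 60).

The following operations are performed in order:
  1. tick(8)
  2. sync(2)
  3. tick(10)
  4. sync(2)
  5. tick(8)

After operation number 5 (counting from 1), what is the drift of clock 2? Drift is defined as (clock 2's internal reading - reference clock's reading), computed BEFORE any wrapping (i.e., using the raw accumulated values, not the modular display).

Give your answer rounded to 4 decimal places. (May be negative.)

Answer: 8.0000

Derivation:
After op 1 tick(8): ref=8.0000 raw=[8.8000 8.8000 16.0000 8.8000]
After op 2 sync(2): ref=8.0000 raw=[8.8000 8.8000 8.0000 8.8000]
After op 3 tick(10): ref=18.0000 raw=[19.8000 19.8000 28.0000 19.8000]
After op 4 sync(2): ref=18.0000 raw=[19.8000 19.8000 18.0000 19.8000]
After op 5 tick(8): ref=26.0000 raw=[28.6000 28.6000 34.0000 28.6000]
Drift of clock 2 after op 5: 34.0000 - 26.0000 = 8.0000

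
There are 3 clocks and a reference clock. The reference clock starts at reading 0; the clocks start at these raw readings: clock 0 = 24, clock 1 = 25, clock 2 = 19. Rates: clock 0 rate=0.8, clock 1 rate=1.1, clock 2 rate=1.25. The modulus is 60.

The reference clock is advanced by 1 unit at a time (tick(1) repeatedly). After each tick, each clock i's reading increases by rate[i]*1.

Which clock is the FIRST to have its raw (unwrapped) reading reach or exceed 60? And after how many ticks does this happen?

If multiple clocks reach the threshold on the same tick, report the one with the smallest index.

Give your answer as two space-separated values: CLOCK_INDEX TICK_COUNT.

Answer: 1 32

Derivation:
clock 0: start=24, rate=0.8, needs 60-24 = 36; ticks = ceil(36/0.8) = ceil(45.0000) = 45; reading at tick 45 = 24 + 0.8*45 = 60.0000
clock 1: start=25, rate=1.1, needs 60-25 = 35; ticks = ceil(35/1.1) = ceil(31.8182) = 32; reading at tick 32 = 25 + 1.1*32 = 60.2000
clock 2: start=19, rate=1.25, needs 60-19 = 41; ticks = ceil(41/1.25) = ceil(32.8000) = 33; reading at tick 33 = 19 + 1.25*33 = 60.2500
Minimum tick count = 32; winners = [1]; smallest index = 1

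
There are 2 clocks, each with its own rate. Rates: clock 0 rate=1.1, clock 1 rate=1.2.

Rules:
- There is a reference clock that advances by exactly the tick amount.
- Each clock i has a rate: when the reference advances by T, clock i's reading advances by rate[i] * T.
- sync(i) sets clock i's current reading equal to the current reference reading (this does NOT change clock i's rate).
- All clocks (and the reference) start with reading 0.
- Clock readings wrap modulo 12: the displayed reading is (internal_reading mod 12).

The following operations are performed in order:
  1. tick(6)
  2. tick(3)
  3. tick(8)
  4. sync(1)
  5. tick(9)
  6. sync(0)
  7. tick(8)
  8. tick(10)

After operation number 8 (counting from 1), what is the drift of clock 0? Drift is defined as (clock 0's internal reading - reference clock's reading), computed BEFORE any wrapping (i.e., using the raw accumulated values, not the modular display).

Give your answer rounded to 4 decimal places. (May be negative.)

Answer: 1.8000

Derivation:
After op 1 tick(6): ref=6.0000 raw=[6.6000 7.2000]
After op 2 tick(3): ref=9.0000 raw=[9.9000 10.8000]
After op 3 tick(8): ref=17.0000 raw=[18.7000 20.4000]
After op 4 sync(1): ref=17.0000 raw=[18.7000 17.0000]
After op 5 tick(9): ref=26.0000 raw=[28.6000 27.8000]
After op 6 sync(0): ref=26.0000 raw=[26.0000 27.8000]
After op 7 tick(8): ref=34.0000 raw=[34.8000 37.4000]
After op 8 tick(10): ref=44.0000 raw=[45.8000 49.4000]
Drift of clock 0 after op 8: 45.8000 - 44.0000 = 1.8000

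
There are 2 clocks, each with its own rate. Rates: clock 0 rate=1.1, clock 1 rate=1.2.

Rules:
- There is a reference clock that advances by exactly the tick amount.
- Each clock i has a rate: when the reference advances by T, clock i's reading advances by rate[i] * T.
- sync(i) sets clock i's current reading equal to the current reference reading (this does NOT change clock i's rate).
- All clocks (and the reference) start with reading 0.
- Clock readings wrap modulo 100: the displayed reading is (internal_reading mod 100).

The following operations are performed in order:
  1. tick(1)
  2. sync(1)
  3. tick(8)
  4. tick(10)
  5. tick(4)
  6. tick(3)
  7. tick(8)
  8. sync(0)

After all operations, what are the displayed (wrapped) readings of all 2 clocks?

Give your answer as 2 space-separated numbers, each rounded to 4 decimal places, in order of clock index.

Answer: 34.0000 40.6000

Derivation:
After op 1 tick(1): ref=1.0000 raw=[1.1000 1.2000]
After op 2 sync(1): ref=1.0000 raw=[1.1000 1.0000]
After op 3 tick(8): ref=9.0000 raw=[9.9000 10.6000]
After op 4 tick(10): ref=19.0000 raw=[20.9000 22.6000]
After op 5 tick(4): ref=23.0000 raw=[25.3000 27.4000]
After op 6 tick(3): ref=26.0000 raw=[28.6000 31.0000]
After op 7 tick(8): ref=34.0000 raw=[37.4000 40.6000]
After op 8 sync(0): ref=34.0000 raw=[34.0000 40.6000]
Wrap final raw readings (mod 100): 34.0000 mod 100 = 34.0000; 40.6000 mod 100 = 40.6000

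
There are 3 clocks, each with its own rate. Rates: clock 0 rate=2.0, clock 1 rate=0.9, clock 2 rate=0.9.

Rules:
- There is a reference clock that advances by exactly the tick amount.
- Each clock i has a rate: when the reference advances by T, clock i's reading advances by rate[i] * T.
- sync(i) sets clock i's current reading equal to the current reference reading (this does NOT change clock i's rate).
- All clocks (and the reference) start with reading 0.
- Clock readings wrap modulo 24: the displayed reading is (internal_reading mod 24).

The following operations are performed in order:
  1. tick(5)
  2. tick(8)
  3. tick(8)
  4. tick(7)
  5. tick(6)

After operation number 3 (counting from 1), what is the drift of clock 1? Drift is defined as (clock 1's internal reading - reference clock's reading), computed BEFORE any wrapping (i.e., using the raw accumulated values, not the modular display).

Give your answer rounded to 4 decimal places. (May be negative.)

Answer: -2.1000

Derivation:
After op 1 tick(5): ref=5.0000 raw=[10.0000 4.5000 4.5000]
After op 2 tick(8): ref=13.0000 raw=[26.0000 11.7000 11.7000]
After op 3 tick(8): ref=21.0000 raw=[42.0000 18.9000 18.9000]
Drift of clock 1 after op 3: 18.9000 - 21.0000 = -2.1000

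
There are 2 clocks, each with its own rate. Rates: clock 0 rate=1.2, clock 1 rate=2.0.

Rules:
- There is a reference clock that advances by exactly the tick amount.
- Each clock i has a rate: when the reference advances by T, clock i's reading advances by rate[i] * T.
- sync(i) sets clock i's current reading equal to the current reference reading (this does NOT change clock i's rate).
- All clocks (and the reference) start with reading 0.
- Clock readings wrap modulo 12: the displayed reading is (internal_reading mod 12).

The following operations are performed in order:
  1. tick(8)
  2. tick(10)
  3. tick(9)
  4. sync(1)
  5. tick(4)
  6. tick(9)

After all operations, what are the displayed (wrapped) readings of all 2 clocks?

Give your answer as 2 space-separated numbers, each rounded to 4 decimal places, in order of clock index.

After op 1 tick(8): ref=8.0000 raw=[9.6000 16.0000]
After op 2 tick(10): ref=18.0000 raw=[21.6000 36.0000]
After op 3 tick(9): ref=27.0000 raw=[32.4000 54.0000]
After op 4 sync(1): ref=27.0000 raw=[32.4000 27.0000]
After op 5 tick(4): ref=31.0000 raw=[37.2000 35.0000]
After op 6 tick(9): ref=40.0000 raw=[48.0000 53.0000]
Wrap final raw readings (mod 12): 48.0000 mod 12 = 0.0000; 53.0000 mod 12 = 5.0000

Answer: 0.0000 5.0000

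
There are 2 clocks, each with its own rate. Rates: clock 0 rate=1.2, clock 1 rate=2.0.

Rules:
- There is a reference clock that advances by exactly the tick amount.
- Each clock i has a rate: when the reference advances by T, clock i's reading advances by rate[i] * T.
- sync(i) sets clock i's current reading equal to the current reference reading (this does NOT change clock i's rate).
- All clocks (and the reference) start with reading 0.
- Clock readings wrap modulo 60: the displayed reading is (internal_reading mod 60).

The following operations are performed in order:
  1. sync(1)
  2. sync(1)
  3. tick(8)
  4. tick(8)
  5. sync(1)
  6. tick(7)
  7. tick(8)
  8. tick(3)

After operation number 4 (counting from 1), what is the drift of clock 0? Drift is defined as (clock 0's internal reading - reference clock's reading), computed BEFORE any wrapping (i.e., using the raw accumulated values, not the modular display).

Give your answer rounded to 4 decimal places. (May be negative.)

After op 1 sync(1): ref=0.0000 raw=[0.0000 0.0000]
After op 2 sync(1): ref=0.0000 raw=[0.0000 0.0000]
After op 3 tick(8): ref=8.0000 raw=[9.6000 16.0000]
After op 4 tick(8): ref=16.0000 raw=[19.2000 32.0000]
Drift of clock 0 after op 4: 19.2000 - 16.0000 = 3.2000

Answer: 3.2000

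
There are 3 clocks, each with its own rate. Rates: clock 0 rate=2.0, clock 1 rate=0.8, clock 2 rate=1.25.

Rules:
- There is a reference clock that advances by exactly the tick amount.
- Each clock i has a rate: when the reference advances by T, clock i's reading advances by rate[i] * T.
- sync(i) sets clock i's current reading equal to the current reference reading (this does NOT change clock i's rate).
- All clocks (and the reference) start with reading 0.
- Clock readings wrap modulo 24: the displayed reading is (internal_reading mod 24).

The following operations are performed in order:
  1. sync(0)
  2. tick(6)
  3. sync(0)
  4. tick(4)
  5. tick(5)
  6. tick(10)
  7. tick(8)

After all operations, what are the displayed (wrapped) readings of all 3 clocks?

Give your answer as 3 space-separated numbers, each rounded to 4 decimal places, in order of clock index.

Answer: 12.0000 2.4000 17.2500

Derivation:
After op 1 sync(0): ref=0.0000 raw=[0.0000 0.0000 0.0000]
After op 2 tick(6): ref=6.0000 raw=[12.0000 4.8000 7.5000]
After op 3 sync(0): ref=6.0000 raw=[6.0000 4.8000 7.5000]
After op 4 tick(4): ref=10.0000 raw=[14.0000 8.0000 12.5000]
After op 5 tick(5): ref=15.0000 raw=[24.0000 12.0000 18.7500]
After op 6 tick(10): ref=25.0000 raw=[44.0000 20.0000 31.2500]
After op 7 tick(8): ref=33.0000 raw=[60.0000 26.4000 41.2500]
Wrap final raw readings (mod 24): 60.0000 mod 24 = 12.0000; 26.4000 mod 24 = 2.4000; 41.2500 mod 24 = 17.2500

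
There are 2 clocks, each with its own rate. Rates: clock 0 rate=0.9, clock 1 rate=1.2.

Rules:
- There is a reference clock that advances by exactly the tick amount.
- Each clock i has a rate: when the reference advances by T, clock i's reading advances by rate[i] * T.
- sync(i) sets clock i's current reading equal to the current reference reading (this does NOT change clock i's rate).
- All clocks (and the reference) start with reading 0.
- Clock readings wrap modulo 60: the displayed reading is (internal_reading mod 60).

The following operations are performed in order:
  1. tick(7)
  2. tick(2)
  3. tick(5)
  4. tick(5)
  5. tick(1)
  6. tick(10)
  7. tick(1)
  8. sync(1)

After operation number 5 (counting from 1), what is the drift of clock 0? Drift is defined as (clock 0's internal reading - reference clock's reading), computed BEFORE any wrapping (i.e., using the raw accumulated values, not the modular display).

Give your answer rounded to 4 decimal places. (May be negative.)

After op 1 tick(7): ref=7.0000 raw=[6.3000 8.4000]
After op 2 tick(2): ref=9.0000 raw=[8.1000 10.8000]
After op 3 tick(5): ref=14.0000 raw=[12.6000 16.8000]
After op 4 tick(5): ref=19.0000 raw=[17.1000 22.8000]
After op 5 tick(1): ref=20.0000 raw=[18.0000 24.0000]
Drift of clock 0 after op 5: 18.0000 - 20.0000 = -2.0000

Answer: -2.0000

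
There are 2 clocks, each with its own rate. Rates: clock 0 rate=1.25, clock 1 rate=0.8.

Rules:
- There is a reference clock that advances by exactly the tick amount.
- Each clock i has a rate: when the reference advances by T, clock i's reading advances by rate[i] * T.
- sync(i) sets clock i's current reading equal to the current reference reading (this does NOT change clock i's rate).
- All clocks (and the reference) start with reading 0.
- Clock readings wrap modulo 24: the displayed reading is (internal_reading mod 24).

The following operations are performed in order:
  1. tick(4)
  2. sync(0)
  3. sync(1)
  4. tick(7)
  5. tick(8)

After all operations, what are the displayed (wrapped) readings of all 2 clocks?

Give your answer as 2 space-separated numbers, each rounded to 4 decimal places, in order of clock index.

Answer: 22.7500 16.0000

Derivation:
After op 1 tick(4): ref=4.0000 raw=[5.0000 3.2000]
After op 2 sync(0): ref=4.0000 raw=[4.0000 3.2000]
After op 3 sync(1): ref=4.0000 raw=[4.0000 4.0000]
After op 4 tick(7): ref=11.0000 raw=[12.7500 9.6000]
After op 5 tick(8): ref=19.0000 raw=[22.7500 16.0000]
Wrap final raw readings (mod 24): 22.7500 mod 24 = 22.7500; 16.0000 mod 24 = 16.0000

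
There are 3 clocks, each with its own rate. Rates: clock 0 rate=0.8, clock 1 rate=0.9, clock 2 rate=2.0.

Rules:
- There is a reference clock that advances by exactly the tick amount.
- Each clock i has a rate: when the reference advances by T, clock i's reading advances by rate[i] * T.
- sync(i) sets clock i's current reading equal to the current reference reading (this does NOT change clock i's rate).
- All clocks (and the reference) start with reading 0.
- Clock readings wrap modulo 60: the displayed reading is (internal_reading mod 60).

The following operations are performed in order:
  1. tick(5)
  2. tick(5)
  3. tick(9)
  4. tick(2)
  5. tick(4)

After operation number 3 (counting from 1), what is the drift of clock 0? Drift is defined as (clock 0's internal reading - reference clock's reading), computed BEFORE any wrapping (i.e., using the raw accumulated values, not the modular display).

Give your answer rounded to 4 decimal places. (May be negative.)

After op 1 tick(5): ref=5.0000 raw=[4.0000 4.5000 10.0000]
After op 2 tick(5): ref=10.0000 raw=[8.0000 9.0000 20.0000]
After op 3 tick(9): ref=19.0000 raw=[15.2000 17.1000 38.0000]
Drift of clock 0 after op 3: 15.2000 - 19.0000 = -3.8000

Answer: -3.8000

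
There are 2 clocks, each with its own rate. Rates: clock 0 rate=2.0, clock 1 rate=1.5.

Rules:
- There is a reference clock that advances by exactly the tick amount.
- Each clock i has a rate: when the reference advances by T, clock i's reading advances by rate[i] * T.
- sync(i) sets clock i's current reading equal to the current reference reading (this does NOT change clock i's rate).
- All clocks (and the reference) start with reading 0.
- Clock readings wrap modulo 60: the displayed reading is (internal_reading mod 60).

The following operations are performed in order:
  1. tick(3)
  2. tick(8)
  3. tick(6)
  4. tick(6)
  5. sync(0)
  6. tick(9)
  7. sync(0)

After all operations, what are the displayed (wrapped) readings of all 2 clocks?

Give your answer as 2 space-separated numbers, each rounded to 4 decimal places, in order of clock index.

After op 1 tick(3): ref=3.0000 raw=[6.0000 4.5000]
After op 2 tick(8): ref=11.0000 raw=[22.0000 16.5000]
After op 3 tick(6): ref=17.0000 raw=[34.0000 25.5000]
After op 4 tick(6): ref=23.0000 raw=[46.0000 34.5000]
After op 5 sync(0): ref=23.0000 raw=[23.0000 34.5000]
After op 6 tick(9): ref=32.0000 raw=[41.0000 48.0000]
After op 7 sync(0): ref=32.0000 raw=[32.0000 48.0000]
Wrap final raw readings (mod 60): 32.0000 mod 60 = 32.0000; 48.0000 mod 60 = 48.0000

Answer: 32.0000 48.0000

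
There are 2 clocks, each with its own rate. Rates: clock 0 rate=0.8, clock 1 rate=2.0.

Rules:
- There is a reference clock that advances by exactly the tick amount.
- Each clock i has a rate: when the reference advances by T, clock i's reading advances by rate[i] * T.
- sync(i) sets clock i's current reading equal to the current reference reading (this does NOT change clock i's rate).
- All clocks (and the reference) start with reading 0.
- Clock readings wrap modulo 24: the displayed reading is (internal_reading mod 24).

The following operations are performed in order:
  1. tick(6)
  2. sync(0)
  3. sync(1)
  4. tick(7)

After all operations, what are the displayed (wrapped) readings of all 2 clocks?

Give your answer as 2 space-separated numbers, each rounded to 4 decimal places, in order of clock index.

After op 1 tick(6): ref=6.0000 raw=[4.8000 12.0000]
After op 2 sync(0): ref=6.0000 raw=[6.0000 12.0000]
After op 3 sync(1): ref=6.0000 raw=[6.0000 6.0000]
After op 4 tick(7): ref=13.0000 raw=[11.6000 20.0000]
Wrap final raw readings (mod 24): 11.6000 mod 24 = 11.6000; 20.0000 mod 24 = 20.0000

Answer: 11.6000 20.0000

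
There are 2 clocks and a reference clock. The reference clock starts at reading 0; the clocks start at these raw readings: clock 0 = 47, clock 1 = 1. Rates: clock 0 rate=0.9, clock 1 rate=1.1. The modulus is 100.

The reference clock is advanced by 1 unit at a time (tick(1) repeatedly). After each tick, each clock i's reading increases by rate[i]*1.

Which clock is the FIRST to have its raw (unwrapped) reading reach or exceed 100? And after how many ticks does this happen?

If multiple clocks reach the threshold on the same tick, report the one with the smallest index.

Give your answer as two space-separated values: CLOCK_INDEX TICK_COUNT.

clock 0: start=47, rate=0.9, needs 100-47 = 53; ticks = ceil(53/0.9) = ceil(58.8889) = 59; reading at tick 59 = 47 + 0.9*59 = 100.1000
clock 1: start=1, rate=1.1, needs 100-1 = 99; ticks = ceil(99/1.1) = ceil(90.0000) = 90; reading at tick 90 = 1 + 1.1*90 = 100.0000
Minimum tick count = 59; winners = [0]; smallest index = 0

Answer: 0 59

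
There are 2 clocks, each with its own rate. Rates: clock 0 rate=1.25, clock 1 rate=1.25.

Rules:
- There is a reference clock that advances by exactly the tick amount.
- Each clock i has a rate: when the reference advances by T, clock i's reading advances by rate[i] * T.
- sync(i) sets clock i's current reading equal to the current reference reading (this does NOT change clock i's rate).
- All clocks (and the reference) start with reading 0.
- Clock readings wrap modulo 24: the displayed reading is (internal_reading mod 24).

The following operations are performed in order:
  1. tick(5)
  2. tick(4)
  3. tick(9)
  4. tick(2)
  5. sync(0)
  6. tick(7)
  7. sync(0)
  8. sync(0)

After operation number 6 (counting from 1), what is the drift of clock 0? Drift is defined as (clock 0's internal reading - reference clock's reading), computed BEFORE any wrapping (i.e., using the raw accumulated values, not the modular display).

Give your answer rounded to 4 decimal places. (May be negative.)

After op 1 tick(5): ref=5.0000 raw=[6.2500 6.2500]
After op 2 tick(4): ref=9.0000 raw=[11.2500 11.2500]
After op 3 tick(9): ref=18.0000 raw=[22.5000 22.5000]
After op 4 tick(2): ref=20.0000 raw=[25.0000 25.0000]
After op 5 sync(0): ref=20.0000 raw=[20.0000 25.0000]
After op 6 tick(7): ref=27.0000 raw=[28.7500 33.7500]
Drift of clock 0 after op 6: 28.7500 - 27.0000 = 1.7500

Answer: 1.7500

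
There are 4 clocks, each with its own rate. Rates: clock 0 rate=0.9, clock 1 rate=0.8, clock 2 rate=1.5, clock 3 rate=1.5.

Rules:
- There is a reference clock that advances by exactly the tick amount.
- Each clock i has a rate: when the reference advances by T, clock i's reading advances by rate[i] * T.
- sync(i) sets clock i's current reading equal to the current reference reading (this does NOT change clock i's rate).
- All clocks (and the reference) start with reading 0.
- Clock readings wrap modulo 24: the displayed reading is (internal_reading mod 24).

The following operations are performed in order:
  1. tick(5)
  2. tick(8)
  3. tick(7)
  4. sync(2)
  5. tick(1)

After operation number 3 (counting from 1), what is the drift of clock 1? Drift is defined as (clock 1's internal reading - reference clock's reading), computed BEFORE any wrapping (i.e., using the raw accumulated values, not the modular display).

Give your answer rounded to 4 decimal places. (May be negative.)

After op 1 tick(5): ref=5.0000 raw=[4.5000 4.0000 7.5000 7.5000]
After op 2 tick(8): ref=13.0000 raw=[11.7000 10.4000 19.5000 19.5000]
After op 3 tick(7): ref=20.0000 raw=[18.0000 16.0000 30.0000 30.0000]
Drift of clock 1 after op 3: 16.0000 - 20.0000 = -4.0000

Answer: -4.0000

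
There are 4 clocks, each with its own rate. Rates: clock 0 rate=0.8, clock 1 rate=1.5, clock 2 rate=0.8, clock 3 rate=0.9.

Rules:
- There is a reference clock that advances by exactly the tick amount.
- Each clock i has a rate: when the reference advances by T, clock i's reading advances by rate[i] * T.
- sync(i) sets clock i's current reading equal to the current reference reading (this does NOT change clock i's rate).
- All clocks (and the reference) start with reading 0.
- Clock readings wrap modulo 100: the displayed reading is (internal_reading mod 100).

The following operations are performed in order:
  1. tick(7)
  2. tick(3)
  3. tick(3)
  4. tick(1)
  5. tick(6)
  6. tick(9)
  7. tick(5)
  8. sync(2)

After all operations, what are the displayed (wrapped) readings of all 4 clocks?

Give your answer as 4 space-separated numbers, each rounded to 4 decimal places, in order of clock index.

Answer: 27.2000 51.0000 34.0000 30.6000

Derivation:
After op 1 tick(7): ref=7.0000 raw=[5.6000 10.5000 5.6000 6.3000]
After op 2 tick(3): ref=10.0000 raw=[8.0000 15.0000 8.0000 9.0000]
After op 3 tick(3): ref=13.0000 raw=[10.4000 19.5000 10.4000 11.7000]
After op 4 tick(1): ref=14.0000 raw=[11.2000 21.0000 11.2000 12.6000]
After op 5 tick(6): ref=20.0000 raw=[16.0000 30.0000 16.0000 18.0000]
After op 6 tick(9): ref=29.0000 raw=[23.2000 43.5000 23.2000 26.1000]
After op 7 tick(5): ref=34.0000 raw=[27.2000 51.0000 27.2000 30.6000]
After op 8 sync(2): ref=34.0000 raw=[27.2000 51.0000 34.0000 30.6000]
Wrap final raw readings (mod 100): 27.2000 mod 100 = 27.2000; 51.0000 mod 100 = 51.0000; 34.0000 mod 100 = 34.0000; 30.6000 mod 100 = 30.6000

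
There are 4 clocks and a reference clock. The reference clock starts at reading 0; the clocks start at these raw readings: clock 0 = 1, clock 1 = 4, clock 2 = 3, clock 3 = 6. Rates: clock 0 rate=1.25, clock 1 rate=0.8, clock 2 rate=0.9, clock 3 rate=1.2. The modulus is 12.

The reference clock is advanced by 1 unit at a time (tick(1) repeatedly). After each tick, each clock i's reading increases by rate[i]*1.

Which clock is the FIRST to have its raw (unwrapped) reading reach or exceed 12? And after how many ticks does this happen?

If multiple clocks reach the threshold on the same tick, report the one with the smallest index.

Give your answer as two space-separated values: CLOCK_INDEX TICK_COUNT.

clock 0: start=1, rate=1.25, needs 12-1 = 11; ticks = ceil(11/1.25) = ceil(8.8000) = 9; reading at tick 9 = 1 + 1.25*9 = 12.2500
clock 1: start=4, rate=0.8, needs 12-4 = 8; ticks = ceil(8/0.8) = ceil(10.0000) = 10; reading at tick 10 = 4 + 0.8*10 = 12.0000
clock 2: start=3, rate=0.9, needs 12-3 = 9; ticks = ceil(9/0.9) = ceil(10.0000) = 10; reading at tick 10 = 3 + 0.9*10 = 12.0000
clock 3: start=6, rate=1.2, needs 12-6 = 6; ticks = ceil(6/1.2) = ceil(5.0000) = 5; reading at tick 5 = 6 + 1.2*5 = 12.0000
Minimum tick count = 5; winners = [3]; smallest index = 3

Answer: 3 5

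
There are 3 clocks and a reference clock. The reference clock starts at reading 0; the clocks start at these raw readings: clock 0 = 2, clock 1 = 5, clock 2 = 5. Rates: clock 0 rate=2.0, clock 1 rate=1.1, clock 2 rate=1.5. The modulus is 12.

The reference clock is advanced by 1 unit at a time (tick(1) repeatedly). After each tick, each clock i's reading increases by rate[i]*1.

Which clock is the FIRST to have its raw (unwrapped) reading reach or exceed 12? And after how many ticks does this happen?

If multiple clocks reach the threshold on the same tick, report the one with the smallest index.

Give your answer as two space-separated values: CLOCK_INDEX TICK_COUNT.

clock 0: start=2, rate=2.0, needs 12-2 = 10; ticks = ceil(10/2.0) = ceil(5.0000) = 5; reading at tick 5 = 2 + 2.0*5 = 12.0000
clock 1: start=5, rate=1.1, needs 12-5 = 7; ticks = ceil(7/1.1) = ceil(6.3636) = 7; reading at tick 7 = 5 + 1.1*7 = 12.7000
clock 2: start=5, rate=1.5, needs 12-5 = 7; ticks = ceil(7/1.5) = ceil(4.6667) = 5; reading at tick 5 = 5 + 1.5*5 = 12.5000
Minimum tick count = 5; winners = [0, 2]; smallest index = 0

Answer: 0 5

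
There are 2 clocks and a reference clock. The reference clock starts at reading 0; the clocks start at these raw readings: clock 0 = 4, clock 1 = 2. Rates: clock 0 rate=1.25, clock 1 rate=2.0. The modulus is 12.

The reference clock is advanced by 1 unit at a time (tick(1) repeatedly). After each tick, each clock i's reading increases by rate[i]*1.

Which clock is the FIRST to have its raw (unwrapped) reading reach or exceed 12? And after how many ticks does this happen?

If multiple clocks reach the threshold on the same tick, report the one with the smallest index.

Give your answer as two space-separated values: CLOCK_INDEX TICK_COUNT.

clock 0: start=4, rate=1.25, needs 12-4 = 8; ticks = ceil(8/1.25) = ceil(6.4000) = 7; reading at tick 7 = 4 + 1.25*7 = 12.7500
clock 1: start=2, rate=2.0, needs 12-2 = 10; ticks = ceil(10/2.0) = ceil(5.0000) = 5; reading at tick 5 = 2 + 2.0*5 = 12.0000
Minimum tick count = 5; winners = [1]; smallest index = 1

Answer: 1 5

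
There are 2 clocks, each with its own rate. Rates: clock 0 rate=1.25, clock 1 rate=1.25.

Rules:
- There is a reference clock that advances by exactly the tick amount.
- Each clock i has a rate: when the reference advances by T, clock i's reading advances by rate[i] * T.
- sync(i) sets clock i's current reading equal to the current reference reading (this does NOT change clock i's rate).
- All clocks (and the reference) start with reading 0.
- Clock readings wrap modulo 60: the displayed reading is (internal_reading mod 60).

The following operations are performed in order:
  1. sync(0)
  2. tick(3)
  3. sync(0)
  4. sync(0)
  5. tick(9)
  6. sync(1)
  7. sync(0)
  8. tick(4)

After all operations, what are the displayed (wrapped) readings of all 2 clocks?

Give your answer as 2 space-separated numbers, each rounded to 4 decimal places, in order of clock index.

After op 1 sync(0): ref=0.0000 raw=[0.0000 0.0000]
After op 2 tick(3): ref=3.0000 raw=[3.7500 3.7500]
After op 3 sync(0): ref=3.0000 raw=[3.0000 3.7500]
After op 4 sync(0): ref=3.0000 raw=[3.0000 3.7500]
After op 5 tick(9): ref=12.0000 raw=[14.2500 15.0000]
After op 6 sync(1): ref=12.0000 raw=[14.2500 12.0000]
After op 7 sync(0): ref=12.0000 raw=[12.0000 12.0000]
After op 8 tick(4): ref=16.0000 raw=[17.0000 17.0000]
Wrap final raw readings (mod 60): 17.0000 mod 60 = 17.0000; 17.0000 mod 60 = 17.0000

Answer: 17.0000 17.0000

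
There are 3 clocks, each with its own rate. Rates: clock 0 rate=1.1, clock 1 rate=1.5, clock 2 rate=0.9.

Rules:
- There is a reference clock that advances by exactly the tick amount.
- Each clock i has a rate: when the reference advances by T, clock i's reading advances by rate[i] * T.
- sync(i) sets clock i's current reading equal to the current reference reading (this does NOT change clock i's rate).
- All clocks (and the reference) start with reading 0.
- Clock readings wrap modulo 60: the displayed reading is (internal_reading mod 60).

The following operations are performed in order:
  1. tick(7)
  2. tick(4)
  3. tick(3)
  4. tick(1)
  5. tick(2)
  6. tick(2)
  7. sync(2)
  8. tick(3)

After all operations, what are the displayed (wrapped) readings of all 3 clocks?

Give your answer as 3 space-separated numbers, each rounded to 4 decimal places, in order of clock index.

After op 1 tick(7): ref=7.0000 raw=[7.7000 10.5000 6.3000]
After op 2 tick(4): ref=11.0000 raw=[12.1000 16.5000 9.9000]
After op 3 tick(3): ref=14.0000 raw=[15.4000 21.0000 12.6000]
After op 4 tick(1): ref=15.0000 raw=[16.5000 22.5000 13.5000]
After op 5 tick(2): ref=17.0000 raw=[18.7000 25.5000 15.3000]
After op 6 tick(2): ref=19.0000 raw=[20.9000 28.5000 17.1000]
After op 7 sync(2): ref=19.0000 raw=[20.9000 28.5000 19.0000]
After op 8 tick(3): ref=22.0000 raw=[24.2000 33.0000 21.7000]
Wrap final raw readings (mod 60): 24.2000 mod 60 = 24.2000; 33.0000 mod 60 = 33.0000; 21.7000 mod 60 = 21.7000

Answer: 24.2000 33.0000 21.7000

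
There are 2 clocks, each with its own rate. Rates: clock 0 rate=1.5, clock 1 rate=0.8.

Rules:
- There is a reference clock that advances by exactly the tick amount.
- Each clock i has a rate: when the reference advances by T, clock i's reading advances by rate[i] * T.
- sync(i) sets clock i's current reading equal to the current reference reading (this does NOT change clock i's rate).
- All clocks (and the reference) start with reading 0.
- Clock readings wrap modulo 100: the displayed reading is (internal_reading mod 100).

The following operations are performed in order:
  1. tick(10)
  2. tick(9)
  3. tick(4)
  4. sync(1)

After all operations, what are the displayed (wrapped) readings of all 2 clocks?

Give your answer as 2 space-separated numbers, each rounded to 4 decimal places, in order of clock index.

After op 1 tick(10): ref=10.0000 raw=[15.0000 8.0000]
After op 2 tick(9): ref=19.0000 raw=[28.5000 15.2000]
After op 3 tick(4): ref=23.0000 raw=[34.5000 18.4000]
After op 4 sync(1): ref=23.0000 raw=[34.5000 23.0000]
Wrap final raw readings (mod 100): 34.5000 mod 100 = 34.5000; 23.0000 mod 100 = 23.0000

Answer: 34.5000 23.0000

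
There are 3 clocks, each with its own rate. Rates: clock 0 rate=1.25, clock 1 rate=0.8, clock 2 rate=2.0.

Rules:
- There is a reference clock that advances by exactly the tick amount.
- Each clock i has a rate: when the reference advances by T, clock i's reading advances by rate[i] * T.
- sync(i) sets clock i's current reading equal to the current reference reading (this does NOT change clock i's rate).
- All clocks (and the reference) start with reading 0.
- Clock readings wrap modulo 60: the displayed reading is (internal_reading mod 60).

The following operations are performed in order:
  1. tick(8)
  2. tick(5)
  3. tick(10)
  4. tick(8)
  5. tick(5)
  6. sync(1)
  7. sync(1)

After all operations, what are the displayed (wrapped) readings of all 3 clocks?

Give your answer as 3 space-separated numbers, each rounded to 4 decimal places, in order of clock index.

Answer: 45.0000 36.0000 12.0000

Derivation:
After op 1 tick(8): ref=8.0000 raw=[10.0000 6.4000 16.0000]
After op 2 tick(5): ref=13.0000 raw=[16.2500 10.4000 26.0000]
After op 3 tick(10): ref=23.0000 raw=[28.7500 18.4000 46.0000]
After op 4 tick(8): ref=31.0000 raw=[38.7500 24.8000 62.0000]
After op 5 tick(5): ref=36.0000 raw=[45.0000 28.8000 72.0000]
After op 6 sync(1): ref=36.0000 raw=[45.0000 36.0000 72.0000]
After op 7 sync(1): ref=36.0000 raw=[45.0000 36.0000 72.0000]
Wrap final raw readings (mod 60): 45.0000 mod 60 = 45.0000; 36.0000 mod 60 = 36.0000; 72.0000 mod 60 = 12.0000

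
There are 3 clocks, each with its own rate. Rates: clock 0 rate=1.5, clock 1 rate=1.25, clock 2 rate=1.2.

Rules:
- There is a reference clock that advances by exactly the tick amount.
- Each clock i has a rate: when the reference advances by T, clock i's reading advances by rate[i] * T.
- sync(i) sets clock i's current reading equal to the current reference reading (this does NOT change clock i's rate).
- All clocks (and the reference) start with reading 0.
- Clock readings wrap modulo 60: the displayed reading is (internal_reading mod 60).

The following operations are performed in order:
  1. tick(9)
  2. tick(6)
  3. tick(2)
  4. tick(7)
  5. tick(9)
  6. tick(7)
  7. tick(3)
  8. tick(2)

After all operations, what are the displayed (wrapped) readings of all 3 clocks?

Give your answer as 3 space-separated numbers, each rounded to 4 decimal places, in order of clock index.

Answer: 7.5000 56.2500 54.0000

Derivation:
After op 1 tick(9): ref=9.0000 raw=[13.5000 11.2500 10.8000]
After op 2 tick(6): ref=15.0000 raw=[22.5000 18.7500 18.0000]
After op 3 tick(2): ref=17.0000 raw=[25.5000 21.2500 20.4000]
After op 4 tick(7): ref=24.0000 raw=[36.0000 30.0000 28.8000]
After op 5 tick(9): ref=33.0000 raw=[49.5000 41.2500 39.6000]
After op 6 tick(7): ref=40.0000 raw=[60.0000 50.0000 48.0000]
After op 7 tick(3): ref=43.0000 raw=[64.5000 53.7500 51.6000]
After op 8 tick(2): ref=45.0000 raw=[67.5000 56.2500 54.0000]
Wrap final raw readings (mod 60): 67.5000 mod 60 = 7.5000; 56.2500 mod 60 = 56.2500; 54.0000 mod 60 = 54.0000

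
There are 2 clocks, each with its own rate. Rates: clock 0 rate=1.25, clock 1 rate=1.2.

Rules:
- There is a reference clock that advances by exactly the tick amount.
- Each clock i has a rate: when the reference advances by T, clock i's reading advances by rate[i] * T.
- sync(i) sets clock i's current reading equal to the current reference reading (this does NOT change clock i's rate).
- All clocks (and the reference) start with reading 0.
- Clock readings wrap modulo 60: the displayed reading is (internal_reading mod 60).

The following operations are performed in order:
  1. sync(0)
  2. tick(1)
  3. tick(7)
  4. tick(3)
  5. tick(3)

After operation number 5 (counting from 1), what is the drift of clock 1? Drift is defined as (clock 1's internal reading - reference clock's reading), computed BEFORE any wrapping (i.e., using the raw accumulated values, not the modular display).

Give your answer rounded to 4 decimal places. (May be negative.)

After op 1 sync(0): ref=0.0000 raw=[0.0000 0.0000]
After op 2 tick(1): ref=1.0000 raw=[1.2500 1.2000]
After op 3 tick(7): ref=8.0000 raw=[10.0000 9.6000]
After op 4 tick(3): ref=11.0000 raw=[13.7500 13.2000]
After op 5 tick(3): ref=14.0000 raw=[17.5000 16.8000]
Drift of clock 1 after op 5: 16.8000 - 14.0000 = 2.8000

Answer: 2.8000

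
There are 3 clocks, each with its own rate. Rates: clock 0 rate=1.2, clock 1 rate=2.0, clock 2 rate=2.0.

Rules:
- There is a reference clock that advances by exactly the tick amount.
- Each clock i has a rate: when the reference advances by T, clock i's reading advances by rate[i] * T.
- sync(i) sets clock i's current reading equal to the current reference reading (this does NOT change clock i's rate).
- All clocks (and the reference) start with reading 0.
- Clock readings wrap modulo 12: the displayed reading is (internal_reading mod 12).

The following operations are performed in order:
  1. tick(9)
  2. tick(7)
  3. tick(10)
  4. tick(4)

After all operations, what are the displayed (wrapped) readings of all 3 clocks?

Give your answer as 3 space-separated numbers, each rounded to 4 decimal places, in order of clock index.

After op 1 tick(9): ref=9.0000 raw=[10.8000 18.0000 18.0000]
After op 2 tick(7): ref=16.0000 raw=[19.2000 32.0000 32.0000]
After op 3 tick(10): ref=26.0000 raw=[31.2000 52.0000 52.0000]
After op 4 tick(4): ref=30.0000 raw=[36.0000 60.0000 60.0000]
Wrap final raw readings (mod 12): 36.0000 mod 12 = 0.0000; 60.0000 mod 12 = 0.0000; 60.0000 mod 12 = 0.0000

Answer: 0.0000 0.0000 0.0000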